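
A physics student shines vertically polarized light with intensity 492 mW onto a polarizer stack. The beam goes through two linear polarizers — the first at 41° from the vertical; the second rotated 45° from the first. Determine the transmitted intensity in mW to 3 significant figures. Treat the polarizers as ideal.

By Malus's law, I₁ = 492 mW · cos²(41°) = 280.2 mW.
I₂ = I₁ · cos²(45°) = 280.2 · 0.5 = 140.1 mW.

I ≈ 140 mW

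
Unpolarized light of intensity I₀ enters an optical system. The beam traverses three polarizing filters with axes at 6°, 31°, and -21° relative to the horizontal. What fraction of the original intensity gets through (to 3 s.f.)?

Unpolarized light through the first polarizer → I₁ = ½ I₀, now polarized at 6°.
I₂ = I₁ cos²(31° − 6°) = 0.5 I₀ · cos²(25°) = 0.4107 I₀.
I₃ = I₂ cos²(-21° − 31°) = 0.4107 I₀ · cos²(52°) = 0.1557 I₀.
Transmitted fraction = 0.1557.

≈ 0.156 I₀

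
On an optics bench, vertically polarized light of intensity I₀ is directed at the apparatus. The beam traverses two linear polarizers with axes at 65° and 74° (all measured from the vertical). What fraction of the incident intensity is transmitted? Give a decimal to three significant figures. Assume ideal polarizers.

I₁ = I₀ cos²(65° − 0°) = I₀ cos²(65°) = 0.1786 I₀.
I₂ = I₁ cos²(74° − 65°) = 0.1786 I₀ · cos²(9°) = 0.1742 I₀.
Transmitted fraction = 0.1742.

≈ 0.174 I₀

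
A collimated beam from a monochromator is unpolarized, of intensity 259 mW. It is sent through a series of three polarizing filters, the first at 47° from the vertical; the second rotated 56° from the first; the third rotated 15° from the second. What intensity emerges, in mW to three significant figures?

Unpolarized light through the first polarizer → I₁ = 259 mW/2 = 129.5 mW, polarized at 47°.
I₂ = I₁ · cos²(56°) = 129.5 · 0.3127 = 40.49 mW.
I₃ = I₂ · cos²(15°) = 40.49 · 0.933 = 37.78 mW.

I ≈ 37.8 mW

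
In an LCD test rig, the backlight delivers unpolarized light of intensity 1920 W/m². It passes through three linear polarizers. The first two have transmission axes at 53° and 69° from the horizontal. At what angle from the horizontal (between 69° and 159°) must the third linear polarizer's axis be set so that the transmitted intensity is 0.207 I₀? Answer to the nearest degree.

θ ≈ 117°

Unpolarized light through the first polarizer → I₁ = ½ I₀, now polarized at 53°.
I₂ = I₁ cos²(69° − 53°) = 0.5 I₀ · cos²(16°) = 0.462 I₀.
Need I₃/I₀ = 0.207, so cos²(θ − 69°) = 0.207 / 0.462 = 0.448.
θ − 69° = arccos(√0.448) = 48.0°, giving θ ≈ 69 + 48.0 = 117.0°.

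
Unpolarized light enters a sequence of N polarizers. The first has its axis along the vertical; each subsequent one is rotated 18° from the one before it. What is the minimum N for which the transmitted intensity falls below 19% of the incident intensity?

N = 11

First polarizer halves the unpolarized light: factor 1/2.
Each further stage multiplies by cos²(18°) = 0.9045.
After N polarizers: T = 0.5·0.9045^(N−1). Require T < 0.19 ⇒ N−1 > ln(0.19/0.5)/ln(0.9045) = 9.64, so N−1 ≥ 10 and N = 11.
Check: N=11 gives T = 0.1833 < 0.19; N=10 gives T = 0.2026.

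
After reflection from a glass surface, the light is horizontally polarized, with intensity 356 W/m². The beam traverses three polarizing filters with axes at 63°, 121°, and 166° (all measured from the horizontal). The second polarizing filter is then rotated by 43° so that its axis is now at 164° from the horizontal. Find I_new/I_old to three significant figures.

I_new/I_old ≈ 0.259

Before rotation:
I₁ = I₀ cos²(63° − 0°) = I₀ cos²(63°) = 0.2061 I₀.
I₂ = I₁ cos²(121° − 63°) = 0.2061 I₀ · cos²(58°) = 0.05788 I₀.
I₃ = I₂ cos²(166° − 121°) = 0.05788 I₀ · cos²(45°) = 0.02894 I₀.
After rotation:
I₁ = I₀ cos²(63° − 0°) = I₀ cos²(63°) = 0.2061 I₀.
Angle between axes 1 and 2: 79°. I₂ = 0.2061 I₀ · cos²(79°) = 0.007504 I₀.
I₃ = I₂ cos²(166° − 164°) = 0.007504 I₀ · cos²(2°) = 0.007495 I₀.
Ratio = 0.007495 / 0.02894 = 0.259.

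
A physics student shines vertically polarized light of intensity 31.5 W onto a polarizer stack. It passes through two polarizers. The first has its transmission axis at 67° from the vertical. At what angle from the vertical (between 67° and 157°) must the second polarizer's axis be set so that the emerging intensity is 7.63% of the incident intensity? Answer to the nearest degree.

θ ≈ 112°

I₁ = I₀ cos²(67° − 0°) = I₀ cos²(67°) = 0.1527 I₀.
Need I₂/I₀ = 0.0763, so cos²(θ − 67°) = 0.0763 / 0.1527 = 0.4998.
θ − 67° = arccos(√0.4998) = 45.0°, giving θ ≈ 67 + 45.0 = 112.0°.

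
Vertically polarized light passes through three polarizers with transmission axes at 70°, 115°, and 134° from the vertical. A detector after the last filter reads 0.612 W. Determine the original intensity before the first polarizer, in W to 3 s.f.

I₀ ≈ 11.7 W

I₁ = I₀ cos²(70° − 0°) = I₀ cos²(70°) = 0.117 I₀.
I₂ = I₁ cos²(115° − 70°) = 0.117 I₀ · cos²(45°) = 0.05849 I₀.
I₃ = I₂ cos²(134° − 115°) = 0.05849 I₀ · cos²(19°) = 0.05229 I₀.
So 0.612 W = 0.05229 I₀, giving I₀ = 0.612/0.05229 = 11.7 W.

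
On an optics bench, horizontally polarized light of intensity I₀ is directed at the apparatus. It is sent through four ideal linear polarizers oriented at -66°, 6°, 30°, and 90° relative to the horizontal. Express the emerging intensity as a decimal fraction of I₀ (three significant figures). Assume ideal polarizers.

By Malus's law, I₁ = I₀ cos²(-66° − 0°) = I₀ cos²(66°) = 0.1654 I₀.
I₂ = I₁ cos²(6° + 66°) = 0.1654 I₀ · cos²(72°) = 0.0158 I₀.
I₃ = I₂ cos²(30° − 6°) = 0.0158 I₀ · cos²(24°) = 0.01318 I₀.
I₄ = I₃ cos²(90° − 30°) = 0.01318 I₀ · cos²(60°) = 0.003296 I₀.
Transmitted fraction = 0.003296.

≈ 0.00330 I₀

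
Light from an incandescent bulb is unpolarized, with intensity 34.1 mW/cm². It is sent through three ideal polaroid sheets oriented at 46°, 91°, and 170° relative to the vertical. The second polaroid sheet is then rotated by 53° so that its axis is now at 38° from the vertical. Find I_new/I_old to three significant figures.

I_new/I_old ≈ 24.1

Before rotation:
Unpolarized light through the first polarizer → I₁ = ½ I₀, now polarized at 46°.
I₂ = I₁ cos²(91° − 46°) = 0.5 I₀ · cos²(45°) = 0.25 I₀.
I₃ = I₂ cos²(170° − 91°) = 0.25 I₀ · cos²(79°) = 0.009102 I₀.
After rotation:
Unpolarized light through the first polarizer → I₁ = ½ I₀, now polarized at 46°.
I₂ = I₁ cos²(38° − 46°) = 0.5 I₀ · cos²(8°) = 0.4903 I₀.
Angle between axes 2 and 3: 48°. I₃ = 0.4903 I₀ · cos²(48°) = 0.2195 I₀.
Ratio = 0.2195 / 0.009102 = 24.12.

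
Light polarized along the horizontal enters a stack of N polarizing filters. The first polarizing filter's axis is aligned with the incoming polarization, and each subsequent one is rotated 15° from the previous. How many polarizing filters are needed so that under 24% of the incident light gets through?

First polarizer is aligned with the polarization: full transmission.
Each further stage multiplies by cos²(15°) = 0.933.
After N polarizers: T = 0.933^(N−1). Require T < 0.24 ⇒ N−1 > ln(0.24)/ln(0.933) = 20.58, so N−1 ≥ 21 and N = 22.
Check: N=22 gives T = 0.2332 < 0.24; N=21 gives T = 0.2499.

N = 22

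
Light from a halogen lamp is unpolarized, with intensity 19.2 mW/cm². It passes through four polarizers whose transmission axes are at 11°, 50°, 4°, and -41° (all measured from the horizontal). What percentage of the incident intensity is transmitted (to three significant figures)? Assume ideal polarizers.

≈ 7.29%

Unpolarized light through the first polarizer → I₁ = 19.2 mW/cm²/2 = 9.6 mW/cm², polarized at 11°.
I₂ = I₁ · cos²(39°) = 9.6 · 0.604 = 5.798 mW/cm².
I₃ = I₂ · cos²(46°) = 5.798 · 0.4826 = 2.798 mW/cm².
I₄ = I₃ · cos²(45°) = 2.798 · 0.5 = 1.399 mW/cm².
That is 7.286% of the incident intensity.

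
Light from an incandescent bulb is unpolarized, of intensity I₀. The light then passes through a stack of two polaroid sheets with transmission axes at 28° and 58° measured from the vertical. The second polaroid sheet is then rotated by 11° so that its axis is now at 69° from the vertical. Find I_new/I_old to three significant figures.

Before rotation:
Unpolarized light through the first polarizer → I₁ = ½ I₀, now polarized at 28°.
I₂ = I₁ cos²(58° − 28°) = 0.5 I₀ · cos²(30°) = 0.375 I₀.
After rotation:
Unpolarized light through the first polarizer → I₁ = ½ I₀, now polarized at 28°.
I₂ = I₁ cos²(69° − 28°) = 0.5 I₀ · cos²(41°) = 0.2848 I₀.
Ratio = 0.2848 / 0.375 = 0.7594.

I_new/I_old ≈ 0.759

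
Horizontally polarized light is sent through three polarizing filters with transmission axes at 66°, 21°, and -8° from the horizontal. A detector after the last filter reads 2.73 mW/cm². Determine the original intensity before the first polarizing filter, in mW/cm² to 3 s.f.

I₁ = I₀ cos²(66° − 0°) = I₀ cos²(66°) = 0.1654 I₀.
I₂ = I₁ cos²(21° − 66°) = 0.1654 I₀ · cos²(45°) = 0.08272 I₀.
I₃ = I₂ cos²(-8° − 21°) = 0.08272 I₀ · cos²(29°) = 0.06328 I₀.
So 2.73 mW/cm² = 0.06328 I₀, giving I₀ = 2.73/0.06328 = 43.14 mW/cm².

I₀ ≈ 43.1 mW/cm²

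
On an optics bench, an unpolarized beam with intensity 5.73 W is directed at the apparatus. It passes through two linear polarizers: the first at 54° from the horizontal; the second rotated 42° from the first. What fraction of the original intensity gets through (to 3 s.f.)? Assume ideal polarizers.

Unpolarized light through the first polarizer → I₁ = 5.73 W/2 = 2.865 W, polarized at 54°.
I₂ = I₁ · cos²(42°) = 2.865 · 0.5523 = 1.582 W.
Transmitted fraction = 0.2761.

I/I₀ ≈ 0.276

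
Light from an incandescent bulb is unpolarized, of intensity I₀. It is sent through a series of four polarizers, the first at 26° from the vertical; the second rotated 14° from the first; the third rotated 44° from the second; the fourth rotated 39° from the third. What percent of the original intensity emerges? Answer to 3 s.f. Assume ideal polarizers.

≈ 14.7%

Unpolarized light through the first polarizer → I₁ = ½ I₀, now polarized at 26°.
I₂ = I₁ cos²(14°) = 0.5 · 0.9415 I₀ = 0.4707 I₀.
I₃ = I₂ cos²(44°) = 0.4707 · 0.5174 I₀ = 0.2436 I₀.
I₄ = I₃ cos²(39°) = 0.2436 · 0.604 I₀ = 0.1471 I₀.
That is 14.71% of the incident intensity.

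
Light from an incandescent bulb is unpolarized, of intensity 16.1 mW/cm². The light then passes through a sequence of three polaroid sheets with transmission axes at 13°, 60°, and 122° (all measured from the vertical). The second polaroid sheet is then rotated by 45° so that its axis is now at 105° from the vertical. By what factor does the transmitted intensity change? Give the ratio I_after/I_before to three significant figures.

I_new/I_old ≈ 0.0109

Before rotation:
Unpolarized light through the first polarizer → I₁ = ½ I₀, now polarized at 13°.
I₂ = I₁ cos²(60° − 13°) = 0.5 I₀ · cos²(47°) = 0.2326 I₀.
I₃ = I₂ cos²(122° − 60°) = 0.2326 I₀ · cos²(62°) = 0.05126 I₀.
After rotation:
Unpolarized light through the first polarizer → I₁ = ½ I₀, now polarized at 13°.
Angle between axes 1 and 2: 88°. I₂ = 0.5 I₀ · cos²(88°) = 0.000609 I₀.
I₃ = I₂ cos²(122° − 105°) = 0.000609 I₀ · cos²(17°) = 0.0005569 I₀.
Ratio = 0.0005569 / 0.05126 = 0.01087.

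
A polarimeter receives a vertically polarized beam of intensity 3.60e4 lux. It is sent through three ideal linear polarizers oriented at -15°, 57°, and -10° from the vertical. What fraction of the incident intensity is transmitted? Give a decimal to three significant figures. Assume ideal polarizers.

By Malus's law, I₁ = 3.60e4 lux · cos²(15°) = 3.359e+04 lux.
I₂ = I₁ · cos²(72°) = 3.359e+04 · 0.09549 = 3207 lux.
I₃ = I₂ · cos²(67°) = 3207 · 0.1527 = 489.7 lux.
Transmitted fraction = 0.0136.

I/I₀ ≈ 0.0136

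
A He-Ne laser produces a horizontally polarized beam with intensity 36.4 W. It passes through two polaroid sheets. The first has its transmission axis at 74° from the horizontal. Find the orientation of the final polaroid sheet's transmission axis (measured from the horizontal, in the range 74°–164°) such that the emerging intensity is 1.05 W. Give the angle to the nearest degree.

θ ≈ 126°

By Malus's law, I₁ = I₀ cos²(74° − 0°) = I₀ cos²(74°) = 0.07598 I₀.
Target fraction: 1.05 / 36.4 W = 0.02885 of I₀.
Need I₂/I₀ = 0.02885, so cos²(θ − 74°) = 0.02885 / 0.07598 = 0.3797.
θ − 74° = arccos(√0.3797) = 52.0°, giving θ ≈ 74 + 52.0 = 126.0°.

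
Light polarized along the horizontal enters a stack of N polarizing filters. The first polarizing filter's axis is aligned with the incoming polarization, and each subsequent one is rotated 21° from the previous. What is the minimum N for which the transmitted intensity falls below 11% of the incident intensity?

First polarizer is aligned with the polarization: full transmission.
Each further stage multiplies by cos²(21°) = 0.8716.
After N polarizers: T = 0.8716^(N−1). Require T < 0.11 ⇒ N−1 > ln(0.11)/ln(0.8716) = 16.06, so N−1 ≥ 17 and N = 18.
Check: N=18 gives T = 0.09664 < 0.11; N=17 gives T = 0.1109.

N = 18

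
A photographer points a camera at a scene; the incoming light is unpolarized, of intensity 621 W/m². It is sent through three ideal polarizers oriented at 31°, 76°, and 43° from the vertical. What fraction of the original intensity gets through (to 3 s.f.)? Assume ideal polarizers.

I/I₀ ≈ 0.176

Unpolarized light through the first polarizer → I₁ = 621 W/m²/2 = 310.5 W/m², polarized at 31°.
I₂ = I₁ · cos²(45°) = 310.5 · 0.5 = 155.3 W/m².
I₃ = I₂ · cos²(33°) = 155.3 · 0.7034 = 109.2 W/m².
Transmitted fraction = 0.1758.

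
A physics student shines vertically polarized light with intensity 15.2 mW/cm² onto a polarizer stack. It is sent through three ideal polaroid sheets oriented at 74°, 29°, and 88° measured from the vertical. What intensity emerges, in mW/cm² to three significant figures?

I ≈ 0.153 mW/cm²

I₁ = 15.2 mW/cm² · cos²(74°) = 1.155 mW/cm².
I₂ = I₁ · cos²(45°) = 1.155 · 0.5 = 0.5774 mW/cm².
I₃ = I₂ · cos²(59°) = 0.5774 · 0.2653 = 0.1532 mW/cm².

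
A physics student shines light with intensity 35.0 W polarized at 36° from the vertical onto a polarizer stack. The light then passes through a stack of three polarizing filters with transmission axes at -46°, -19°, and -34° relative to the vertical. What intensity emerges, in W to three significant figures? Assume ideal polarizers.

By Malus's law, I₁ = 35.0 W · cos²(82°) = 0.6779 W.
I₂ = I₁ · cos²(27°) = 0.6779 · 0.7939 = 0.5382 W.
I₃ = I₂ · cos²(15°) = 0.5382 · 0.933 = 0.5021 W.

I ≈ 0.502 W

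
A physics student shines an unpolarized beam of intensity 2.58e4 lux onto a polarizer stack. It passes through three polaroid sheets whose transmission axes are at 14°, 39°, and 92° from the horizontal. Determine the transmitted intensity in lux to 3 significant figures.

Unpolarized light through the first polarizer → I₁ = 2.58e4 lux/2 = 1.29e+04 lux, polarized at 14°.
I₂ = I₁ · cos²(25°) = 1.29e+04 · 0.8214 = 1.06e+04 lux.
I₃ = I₂ · cos²(53°) = 1.06e+04 · 0.3622 = 3838 lux.

I ≈ 3840 lux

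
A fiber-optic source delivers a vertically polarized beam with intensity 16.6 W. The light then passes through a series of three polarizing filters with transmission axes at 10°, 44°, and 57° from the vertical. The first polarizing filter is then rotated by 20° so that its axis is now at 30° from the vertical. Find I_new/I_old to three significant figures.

Before rotation:
I₁ = I₀ cos²(10° − 0°) = I₀ cos²(10°) = 0.9698 I₀.
I₂ = I₁ cos²(44° − 10°) = 0.9698 I₀ · cos²(34°) = 0.6666 I₀.
I₃ = I₂ cos²(57° − 44°) = 0.6666 I₀ · cos²(13°) = 0.6328 I₀.
After rotation:
I₁ = I₀ cos²(30° − 0°) = I₀ cos²(30°) = 0.75 I₀.
I₂ = I₁ cos²(44° − 30°) = 0.75 I₀ · cos²(14°) = 0.7061 I₀.
I₃ = I₂ cos²(57° − 44°) = 0.7061 I₀ · cos²(13°) = 0.6704 I₀.
Ratio = 0.6704 / 0.6328 = 1.059.

I_new/I_old ≈ 1.06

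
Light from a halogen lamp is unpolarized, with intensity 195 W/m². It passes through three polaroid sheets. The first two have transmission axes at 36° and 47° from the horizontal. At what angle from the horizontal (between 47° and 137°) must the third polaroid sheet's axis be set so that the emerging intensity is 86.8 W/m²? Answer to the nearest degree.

Unpolarized light through the first polarizer → I₁ = ½ I₀, now polarized at 36°.
I₂ = I₁ cos²(47° − 36°) = 0.5 I₀ · cos²(11°) = 0.4818 I₀.
Target fraction: 86.8 / 195 W/m² = 0.4451 of I₀.
Need I₃/I₀ = 0.4451, so cos²(θ − 47°) = 0.4451 / 0.4818 = 0.9239.
θ − 47° = arccos(√0.9239) = 16.0°, giving θ ≈ 47 + 16.0 = 63.0°.

θ ≈ 63°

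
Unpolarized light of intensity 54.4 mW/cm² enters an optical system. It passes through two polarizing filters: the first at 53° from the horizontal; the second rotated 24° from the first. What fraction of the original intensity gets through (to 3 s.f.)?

I/I₀ ≈ 0.417

Unpolarized light through the first polarizer → I₁ = 54.4 mW/cm²/2 = 27.2 mW/cm², polarized at 53°.
I₂ = I₁ · cos²(24°) = 27.2 · 0.8346 = 22.7 mW/cm².
Transmitted fraction = 0.4173.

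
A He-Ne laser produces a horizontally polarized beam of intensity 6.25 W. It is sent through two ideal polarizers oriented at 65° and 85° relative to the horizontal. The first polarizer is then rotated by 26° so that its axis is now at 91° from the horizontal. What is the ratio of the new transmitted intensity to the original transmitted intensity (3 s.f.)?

Before rotation:
I₁ = I₀ cos²(65° − 0°) = I₀ cos²(65°) = 0.1786 I₀.
I₂ = I₁ cos²(85° − 65°) = 0.1786 I₀ · cos²(20°) = 0.1577 I₀.
After rotation:
I₁ = I₀ cos²(91° − 0°) = I₀ cos²(89°) = 0.0003046 I₀.
I₂ = I₁ cos²(85° − 91°) = 0.0003046 I₀ · cos²(6°) = 0.0003013 I₀.
Ratio = 0.0003013 / 0.1577 = 0.00191.

I_new/I_old ≈ 0.00191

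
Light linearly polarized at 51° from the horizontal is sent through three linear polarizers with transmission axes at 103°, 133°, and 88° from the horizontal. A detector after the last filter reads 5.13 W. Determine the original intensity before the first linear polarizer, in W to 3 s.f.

I₀ ≈ 36.1 W

I₁ = I₀ cos²(103° − 51°) = I₀ cos²(52°) = 0.379 I₀.
I₂ = I₁ cos²(133° − 103°) = 0.379 I₀ · cos²(30°) = 0.2843 I₀.
I₃ = I₂ cos²(88° − 133°) = 0.2843 I₀ · cos²(45°) = 0.1421 I₀.
So 5.13 W = 0.1421 I₀, giving I₀ = 5.13/0.1421 = 36.09 W.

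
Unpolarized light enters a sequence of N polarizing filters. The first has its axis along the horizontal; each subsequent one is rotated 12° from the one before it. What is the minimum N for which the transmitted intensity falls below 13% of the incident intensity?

N = 32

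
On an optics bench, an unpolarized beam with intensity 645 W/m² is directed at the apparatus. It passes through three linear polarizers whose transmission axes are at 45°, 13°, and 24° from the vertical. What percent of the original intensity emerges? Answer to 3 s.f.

Unpolarized light through the first polarizer → I₁ = 645 W/m²/2 = 322.5 W/m², polarized at 45°.
I₂ = I₁ · cos²(32°) = 322.5 · 0.7192 = 231.9 W/m².
I₃ = I₂ · cos²(11°) = 231.9 · 0.9636 = 223.5 W/m².
That is 34.65% of the incident intensity.

≈ 34.7%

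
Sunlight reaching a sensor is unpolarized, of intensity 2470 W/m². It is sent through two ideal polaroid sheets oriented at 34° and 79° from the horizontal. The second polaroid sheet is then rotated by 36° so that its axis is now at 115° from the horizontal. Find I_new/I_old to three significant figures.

I_new/I_old ≈ 0.0489

Before rotation:
Unpolarized light through the first polarizer → I₁ = ½ I₀, now polarized at 34°.
I₂ = I₁ cos²(79° − 34°) = 0.5 I₀ · cos²(45°) = 0.25 I₀.
After rotation:
Unpolarized light through the first polarizer → I₁ = ½ I₀, now polarized at 34°.
I₂ = I₁ cos²(115° − 34°) = 0.5 I₀ · cos²(81°) = 0.01224 I₀.
Ratio = 0.01224 / 0.25 = 0.04894.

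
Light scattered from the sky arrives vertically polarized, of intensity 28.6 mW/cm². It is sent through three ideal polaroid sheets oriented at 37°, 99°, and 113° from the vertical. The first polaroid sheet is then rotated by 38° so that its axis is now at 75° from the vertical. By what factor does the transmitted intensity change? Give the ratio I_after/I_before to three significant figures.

I_new/I_old ≈ 0.398

Before rotation:
I₁ = I₀ cos²(37° − 0°) = I₀ cos²(37°) = 0.6378 I₀.
I₂ = I₁ cos²(99° − 37°) = 0.6378 I₀ · cos²(62°) = 0.1406 I₀.
I₃ = I₂ cos²(113° − 99°) = 0.1406 I₀ · cos²(14°) = 0.1324 I₀.
After rotation:
I₁ = I₀ cos²(75° − 0°) = I₀ cos²(75°) = 0.06699 I₀.
I₂ = I₁ cos²(99° − 75°) = 0.06699 I₀ · cos²(24°) = 0.05591 I₀.
I₃ = I₂ cos²(113° − 99°) = 0.05591 I₀ · cos²(14°) = 0.05263 I₀.
Ratio = 0.05263 / 0.1324 = 0.3977.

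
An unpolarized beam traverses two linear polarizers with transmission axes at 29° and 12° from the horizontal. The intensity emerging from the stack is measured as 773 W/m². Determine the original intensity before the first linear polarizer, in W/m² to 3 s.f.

I₀ ≈ 1690 W/m²

Unpolarized light through the first polarizer → I₁ = ½ I₀, now polarized at 29°.
I₂ = I₁ cos²(12° − 29°) = 0.5 I₀ · cos²(17°) = 0.4573 I₀.
So 773 W/m² = 0.4573 I₀, giving I₀ = 773/0.4573 = 1691 W/m².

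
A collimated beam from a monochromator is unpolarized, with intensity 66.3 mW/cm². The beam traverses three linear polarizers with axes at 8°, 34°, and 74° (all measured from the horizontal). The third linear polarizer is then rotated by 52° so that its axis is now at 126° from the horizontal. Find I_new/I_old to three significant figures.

I_new/I_old ≈ 0.00208

Before rotation:
Unpolarized light through the first polarizer → I₁ = ½ I₀, now polarized at 8°.
I₂ = I₁ cos²(34° − 8°) = 0.5 I₀ · cos²(26°) = 0.4039 I₀.
I₃ = I₂ cos²(74° − 34°) = 0.4039 I₀ · cos²(40°) = 0.237 I₀.
After rotation:
Unpolarized light through the first polarizer → I₁ = ½ I₀, now polarized at 8°.
I₂ = I₁ cos²(34° − 8°) = 0.5 I₀ · cos²(26°) = 0.4039 I₀.
Angle between axes 2 and 3: 88°. I₃ = 0.4039 I₀ · cos²(88°) = 0.000492 I₀.
Ratio = 0.000492 / 0.237 = 0.002076.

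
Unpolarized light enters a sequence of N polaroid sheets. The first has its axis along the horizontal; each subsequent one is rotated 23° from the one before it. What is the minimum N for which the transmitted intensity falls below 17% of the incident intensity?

N = 8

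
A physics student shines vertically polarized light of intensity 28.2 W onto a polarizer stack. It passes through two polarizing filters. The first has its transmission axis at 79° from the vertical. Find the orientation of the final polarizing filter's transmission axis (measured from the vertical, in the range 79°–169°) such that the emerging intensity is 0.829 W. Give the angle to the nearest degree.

θ ≈ 105°

By Malus's law, I₁ = I₀ cos²(79° − 0°) = I₀ cos²(79°) = 0.03641 I₀.
Target fraction: 0.829 / 28.2 W = 0.0294 of I₀.
Need I₂/I₀ = 0.0294, so cos²(θ − 79°) = 0.0294 / 0.03641 = 0.8074.
θ − 79° = arccos(√0.8074) = 26.0°, giving θ ≈ 79 + 26.0 = 105.0°.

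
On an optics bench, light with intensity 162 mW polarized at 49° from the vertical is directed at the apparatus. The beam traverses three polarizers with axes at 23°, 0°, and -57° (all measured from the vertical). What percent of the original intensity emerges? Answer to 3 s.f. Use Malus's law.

≈ 20.3%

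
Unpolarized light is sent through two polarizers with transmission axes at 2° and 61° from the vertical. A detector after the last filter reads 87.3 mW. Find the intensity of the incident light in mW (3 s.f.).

Unpolarized light through the first polarizer → I₁ = ½ I₀, now polarized at 2°.
I₂ = I₁ cos²(61° − 2°) = 0.5 I₀ · cos²(59°) = 0.1326 I₀.
So 87.3 mW = 0.1326 I₀, giving I₀ = 87.3/0.1326 = 658.2 mW.

I₀ ≈ 658 mW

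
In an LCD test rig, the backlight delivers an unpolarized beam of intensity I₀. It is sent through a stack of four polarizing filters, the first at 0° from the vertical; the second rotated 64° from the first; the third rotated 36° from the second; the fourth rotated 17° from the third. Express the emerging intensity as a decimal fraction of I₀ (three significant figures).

≈ 0.0575 I₀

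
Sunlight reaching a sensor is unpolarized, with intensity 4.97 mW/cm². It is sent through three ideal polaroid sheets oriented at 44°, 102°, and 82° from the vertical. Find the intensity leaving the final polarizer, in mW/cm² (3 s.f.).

I ≈ 0.616 mW/cm²

Unpolarized light through the first polarizer → I₁ = 4.97 mW/cm²/2 = 2.485 mW/cm², polarized at 44°.
I₂ = I₁ · cos²(58°) = 2.485 · 0.2808 = 0.6978 mW/cm².
I₃ = I₂ · cos²(20°) = 0.6978 · 0.883 = 0.6162 mW/cm².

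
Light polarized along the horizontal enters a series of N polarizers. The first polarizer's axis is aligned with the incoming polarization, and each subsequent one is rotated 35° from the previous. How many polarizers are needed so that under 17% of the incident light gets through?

N = 6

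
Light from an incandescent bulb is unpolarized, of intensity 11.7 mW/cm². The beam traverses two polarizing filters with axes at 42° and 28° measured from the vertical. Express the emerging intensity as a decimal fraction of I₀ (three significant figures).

I/I₀ ≈ 0.471

Unpolarized light through the first polarizer → I₁ = 11.7 mW/cm²/2 = 5.85 mW/cm², polarized at 42°.
I₂ = I₁ · cos²(14°) = 5.85 · 0.9415 = 5.508 mW/cm².
Transmitted fraction = 0.4707.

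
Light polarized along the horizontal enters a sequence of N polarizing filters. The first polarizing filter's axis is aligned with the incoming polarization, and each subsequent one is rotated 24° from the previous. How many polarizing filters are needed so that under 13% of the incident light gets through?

First polarizer is aligned with the polarization: full transmission.
Each further stage multiplies by cos²(24°) = 0.8346.
After N polarizers: T = 0.8346^(N−1). Require T < 0.13 ⇒ N−1 > ln(0.13)/ln(0.8346) = 11.28, so N−1 ≥ 12 and N = 13.
Check: N=13 gives T = 0.1142 < 0.13; N=12 gives T = 0.1368.

N = 13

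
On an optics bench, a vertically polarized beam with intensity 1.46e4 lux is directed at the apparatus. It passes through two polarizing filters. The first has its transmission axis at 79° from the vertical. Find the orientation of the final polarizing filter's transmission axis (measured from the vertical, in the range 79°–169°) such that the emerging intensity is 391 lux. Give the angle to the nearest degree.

θ ≈ 110°

By Malus's law, I₁ = I₀ cos²(79° − 0°) = I₀ cos²(79°) = 0.03641 I₀.
Target fraction: 391 / 1.46e4 lux = 0.02678 of I₀.
Need I₂/I₀ = 0.02678, so cos²(θ − 79°) = 0.02678 / 0.03641 = 0.7356.
θ − 79° = arccos(√0.7356) = 30.9°, giving θ ≈ 79 + 30.9 = 109.9°.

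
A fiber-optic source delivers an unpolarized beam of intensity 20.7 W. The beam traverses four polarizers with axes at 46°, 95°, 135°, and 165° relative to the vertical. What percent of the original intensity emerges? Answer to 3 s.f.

Unpolarized light through the first polarizer → I₁ = 20.7 W/2 = 10.35 W, polarized at 46°.
I₂ = I₁ · cos²(49°) = 10.35 · 0.4304 = 4.455 W.
I₃ = I₂ · cos²(40°) = 4.455 · 0.5868 = 2.614 W.
I₄ = I₃ · cos²(30°) = 2.614 · 0.75 = 1.961 W.
That is 9.472% of the incident intensity.

≈ 9.47%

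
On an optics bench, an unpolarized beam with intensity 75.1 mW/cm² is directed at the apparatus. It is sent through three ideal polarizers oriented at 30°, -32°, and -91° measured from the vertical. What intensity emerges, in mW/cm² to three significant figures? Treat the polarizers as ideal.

I ≈ 2.20 mW/cm²

Unpolarized light through the first polarizer → I₁ = 75.1 mW/cm²/2 = 37.55 mW/cm², polarized at 30°.
I₂ = I₁ · cos²(62°) = 37.55 · 0.2204 = 8.276 mW/cm².
I₃ = I₂ · cos²(59°) = 8.276 · 0.2653 = 2.195 mW/cm².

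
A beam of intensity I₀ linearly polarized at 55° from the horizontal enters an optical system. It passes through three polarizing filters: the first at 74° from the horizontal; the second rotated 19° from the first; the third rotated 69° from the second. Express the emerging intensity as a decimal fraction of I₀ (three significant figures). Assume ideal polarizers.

≈ 0.103 I₀

I₁ = I₀ cos²(74° − 55°) = I₀ cos²(19°) = 0.894 I₀.
I₂ = I₁ cos²(19°) = 0.894 · 0.894 I₀ = 0.7992 I₀.
I₃ = I₂ cos²(69°) = 0.7992 · 0.1284 I₀ = 0.1026 I₀.
Transmitted fraction = 0.1026.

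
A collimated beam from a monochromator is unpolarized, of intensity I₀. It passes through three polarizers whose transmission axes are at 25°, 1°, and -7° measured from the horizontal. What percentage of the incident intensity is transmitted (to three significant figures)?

≈ 40.9%

Unpolarized light through the first polarizer → I₁ = ½ I₀, now polarized at 25°.
I₂ = I₁ cos²(1° − 25°) = 0.5 I₀ · cos²(24°) = 0.4173 I₀.
I₃ = I₂ cos²(-7° − 1°) = 0.4173 I₀ · cos²(8°) = 0.4092 I₀.
That is 40.92% of the incident intensity.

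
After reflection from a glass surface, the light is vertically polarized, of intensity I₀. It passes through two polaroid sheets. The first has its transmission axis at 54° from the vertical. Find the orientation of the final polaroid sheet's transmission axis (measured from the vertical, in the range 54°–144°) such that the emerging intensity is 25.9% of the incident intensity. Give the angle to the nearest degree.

θ ≈ 84°

By Malus's law, I₁ = I₀ cos²(54° − 0°) = I₀ cos²(54°) = 0.3455 I₀.
Need I₂/I₀ = 0.259, so cos²(θ − 54°) = 0.259 / 0.3455 = 0.7497.
θ − 54° = arccos(√0.7497) = 30.0°, giving θ ≈ 54 + 30.0 = 84.0°.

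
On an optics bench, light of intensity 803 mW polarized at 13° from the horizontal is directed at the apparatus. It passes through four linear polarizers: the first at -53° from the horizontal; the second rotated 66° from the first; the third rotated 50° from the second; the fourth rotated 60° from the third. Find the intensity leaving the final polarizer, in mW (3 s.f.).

I ≈ 2.27 mW

By Malus's law, I₁ = 803 mW · cos²(66°) = 132.8 mW.
I₂ = I₁ · cos²(66°) = 132.8 · 0.1654 = 21.98 mW.
I₃ = I₂ · cos²(50°) = 21.98 · 0.4132 = 9.08 mW.
I₄ = I₃ · cos²(60°) = 9.08 · 0.25 = 2.27 mW.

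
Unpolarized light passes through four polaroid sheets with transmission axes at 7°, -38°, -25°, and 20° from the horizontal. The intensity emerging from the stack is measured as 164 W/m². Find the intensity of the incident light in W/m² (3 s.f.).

I₀ ≈ 1380 W/m²

Unpolarized light through the first polarizer → I₁ = ½ I₀, now polarized at 7°.
I₂ = I₁ cos²(-38° − 7°) = 0.5 I₀ · cos²(45°) = 0.25 I₀.
I₃ = I₂ cos²(-25° + 38°) = 0.25 I₀ · cos²(13°) = 0.2373 I₀.
I₄ = I₃ cos²(20° + 25°) = 0.2373 I₀ · cos²(45°) = 0.1187 I₀.
So 164 W/m² = 0.1187 I₀, giving I₀ = 164/0.1187 = 1382 W/m².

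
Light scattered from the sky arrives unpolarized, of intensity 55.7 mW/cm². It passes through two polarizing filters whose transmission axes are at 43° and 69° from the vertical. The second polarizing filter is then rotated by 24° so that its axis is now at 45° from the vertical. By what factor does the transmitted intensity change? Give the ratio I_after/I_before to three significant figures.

I_new/I_old ≈ 1.24

Before rotation:
Unpolarized light through the first polarizer → I₁ = ½ I₀, now polarized at 43°.
I₂ = I₁ cos²(69° − 43°) = 0.5 I₀ · cos²(26°) = 0.4039 I₀.
After rotation:
Unpolarized light through the first polarizer → I₁ = ½ I₀, now polarized at 43°.
I₂ = I₁ cos²(45° − 43°) = 0.5 I₀ · cos²(2°) = 0.4994 I₀.
Ratio = 0.4994 / 0.4039 = 1.236.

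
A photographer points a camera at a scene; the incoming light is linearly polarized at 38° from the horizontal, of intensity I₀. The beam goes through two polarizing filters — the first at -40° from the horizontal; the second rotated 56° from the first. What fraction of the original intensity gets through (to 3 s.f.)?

I₁ = I₀ cos²(-40° − 38°) = I₀ cos²(78°) = 0.04323 I₀.
I₂ = I₁ cos²(56°) = 0.04323 · 0.3127 I₀ = 0.01352 I₀.
Transmitted fraction = 0.01352.

≈ 0.0135 I₀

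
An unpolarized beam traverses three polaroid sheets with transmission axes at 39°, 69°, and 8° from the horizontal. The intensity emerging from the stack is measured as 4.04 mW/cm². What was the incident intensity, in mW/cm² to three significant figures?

Unpolarized light through the first polarizer → I₁ = ½ I₀, now polarized at 39°.
I₂ = I₁ cos²(69° − 39°) = 0.5 I₀ · cos²(30°) = 0.375 I₀.
I₃ = I₂ cos²(8° − 69°) = 0.375 I₀ · cos²(61°) = 0.08814 I₀.
So 4.04 mW/cm² = 0.08814 I₀, giving I₀ = 4.04/0.08814 = 45.84 mW/cm².

I₀ ≈ 45.8 mW/cm²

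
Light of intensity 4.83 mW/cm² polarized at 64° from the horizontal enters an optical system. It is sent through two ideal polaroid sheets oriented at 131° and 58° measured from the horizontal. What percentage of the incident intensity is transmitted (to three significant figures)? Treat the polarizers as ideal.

≈ 1.31%

I₁ = 4.83 mW/cm² · cos²(67°) = 0.7374 mW/cm².
I₂ = I₁ · cos²(73°) = 0.7374 · 0.08548 = 0.06303 mW/cm².
That is 1.305% of the incident intensity.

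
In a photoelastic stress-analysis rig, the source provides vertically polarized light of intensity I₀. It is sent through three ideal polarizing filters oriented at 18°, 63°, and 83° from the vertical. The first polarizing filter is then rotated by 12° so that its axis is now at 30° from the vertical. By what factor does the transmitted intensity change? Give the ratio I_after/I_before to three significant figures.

Before rotation:
By Malus's law, I₁ = I₀ cos²(18° − 0°) = I₀ cos²(18°) = 0.9045 I₀.
I₂ = I₁ cos²(63° − 18°) = 0.9045 I₀ · cos²(45°) = 0.4523 I₀.
I₃ = I₂ cos²(83° − 63°) = 0.4523 I₀ · cos²(20°) = 0.3994 I₀.
After rotation:
I₁ = I₀ cos²(30° − 0°) = I₀ cos²(30°) = 0.75 I₀.
I₂ = I₁ cos²(63° − 30°) = 0.75 I₀ · cos²(33°) = 0.5275 I₀.
I₃ = I₂ cos²(83° − 63°) = 0.5275 I₀ · cos²(20°) = 0.4658 I₀.
Ratio = 0.4658 / 0.3994 = 1.166.

I_new/I_old ≈ 1.17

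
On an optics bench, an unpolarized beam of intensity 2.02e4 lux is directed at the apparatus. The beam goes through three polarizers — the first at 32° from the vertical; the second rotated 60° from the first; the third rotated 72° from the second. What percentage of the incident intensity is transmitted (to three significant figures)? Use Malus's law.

≈ 1.19%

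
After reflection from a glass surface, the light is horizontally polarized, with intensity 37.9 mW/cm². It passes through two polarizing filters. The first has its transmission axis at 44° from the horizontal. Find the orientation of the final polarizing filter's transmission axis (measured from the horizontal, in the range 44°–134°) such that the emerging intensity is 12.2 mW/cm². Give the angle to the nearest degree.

By Malus's law, I₁ = I₀ cos²(44° − 0°) = I₀ cos²(44°) = 0.5174 I₀.
Target fraction: 12.2 / 37.9 mW/cm² = 0.3219 of I₀.
Need I₂/I₀ = 0.3219, so cos²(θ − 44°) = 0.3219 / 0.5174 = 0.6221.
θ − 44° = arccos(√0.6221) = 37.9°, giving θ ≈ 44 + 37.9 = 81.9°.

θ ≈ 82°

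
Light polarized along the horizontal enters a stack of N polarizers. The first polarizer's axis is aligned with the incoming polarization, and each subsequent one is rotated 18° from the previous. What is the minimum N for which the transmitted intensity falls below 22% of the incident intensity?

First polarizer is aligned with the polarization: full transmission.
Each further stage multiplies by cos²(18°) = 0.9045.
After N polarizers: T = 0.9045^(N−1). Require T < 0.22 ⇒ N−1 > ln(0.22)/ln(0.9045) = 15.09, so N−1 ≥ 16 and N = 17.
Check: N=17 gives T = 0.2007 < 0.22; N=16 gives T = 0.2219.

N = 17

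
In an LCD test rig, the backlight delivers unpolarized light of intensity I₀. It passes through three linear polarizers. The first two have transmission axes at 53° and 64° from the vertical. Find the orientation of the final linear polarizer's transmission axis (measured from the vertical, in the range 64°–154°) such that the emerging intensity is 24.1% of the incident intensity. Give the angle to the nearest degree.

θ ≈ 109°

Unpolarized light through the first polarizer → I₁ = ½ I₀, now polarized at 53°.
I₂ = I₁ cos²(64° − 53°) = 0.5 I₀ · cos²(11°) = 0.4818 I₀.
Need I₃/I₀ = 0.241, so cos²(θ − 64°) = 0.241 / 0.4818 = 0.5002.
θ − 64° = arccos(√0.5002) = 45.0°, giving θ ≈ 64 + 45.0 = 109.0°.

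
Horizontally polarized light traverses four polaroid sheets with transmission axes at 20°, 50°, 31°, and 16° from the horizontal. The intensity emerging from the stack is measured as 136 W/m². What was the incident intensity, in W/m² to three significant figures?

I₀ ≈ 246 W/m²

I₁ = I₀ cos²(20° − 0°) = I₀ cos²(20°) = 0.883 I₀.
I₂ = I₁ cos²(50° − 20°) = 0.883 I₀ · cos²(30°) = 0.6623 I₀.
I₃ = I₂ cos²(31° − 50°) = 0.6623 I₀ · cos²(19°) = 0.5921 I₀.
I₄ = I₃ cos²(16° − 31°) = 0.5921 I₀ · cos²(15°) = 0.5524 I₀.
So 136 W/m² = 0.5524 I₀, giving I₀ = 136/0.5524 = 246.2 W/m².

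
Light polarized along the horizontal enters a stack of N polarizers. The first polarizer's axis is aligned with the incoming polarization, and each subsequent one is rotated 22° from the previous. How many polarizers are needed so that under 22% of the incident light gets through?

First polarizer is aligned with the polarization: full transmission.
Each further stage multiplies by cos²(22°) = 0.8597.
After N polarizers: T = 0.8597^(N−1). Require T < 0.22 ⇒ N−1 > ln(0.22)/ln(0.8597) = 10.01, so N−1 ≥ 11 and N = 12.
Check: N=12 gives T = 0.1895 < 0.22; N=11 gives T = 0.2205.

N = 12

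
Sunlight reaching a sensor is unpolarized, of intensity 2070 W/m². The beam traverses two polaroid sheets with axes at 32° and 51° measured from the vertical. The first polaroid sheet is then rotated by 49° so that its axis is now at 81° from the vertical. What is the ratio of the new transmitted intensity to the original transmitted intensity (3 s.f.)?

Before rotation:
Unpolarized light through the first polarizer → I₁ = ½ I₀, now polarized at 32°.
I₂ = I₁ cos²(51° − 32°) = 0.5 I₀ · cos²(19°) = 0.447 I₀.
After rotation:
Unpolarized light through the first polarizer → I₁ = ½ I₀, now polarized at 81°.
I₂ = I₁ cos²(51° − 81°) = 0.5 I₀ · cos²(30°) = 0.375 I₀.
Ratio = 0.375 / 0.447 = 0.8389.

I_new/I_old ≈ 0.839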